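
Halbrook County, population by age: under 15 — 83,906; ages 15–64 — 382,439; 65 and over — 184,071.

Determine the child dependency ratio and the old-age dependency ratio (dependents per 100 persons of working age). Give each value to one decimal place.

Youth dependency ratio = 83,906 / 382,439 × 100 = 21.9
Old-age dependency ratio = 184,071 / 382,439 × 100 = 48.1

Youth dependency ratio: 21.9
Old-age dependency ratio: 48.1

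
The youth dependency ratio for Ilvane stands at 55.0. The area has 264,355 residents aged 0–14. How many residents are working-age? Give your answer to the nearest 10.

Youth dependency ratio = youth / working-age × 100
55.0 = 264,355 / W × 100
⇒ 480,650

Working-age: 480,650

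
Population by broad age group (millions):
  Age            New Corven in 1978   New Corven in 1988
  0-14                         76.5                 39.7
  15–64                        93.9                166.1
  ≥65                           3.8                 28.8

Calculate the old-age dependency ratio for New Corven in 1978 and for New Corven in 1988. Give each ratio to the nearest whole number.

New Corven in 1978: 3.8 / 93.9 × 100 = 4
New Corven in 1988: 28.8 / 166.1 × 100 = 17

New Corven in 1978: 4
New Corven in 1988: 17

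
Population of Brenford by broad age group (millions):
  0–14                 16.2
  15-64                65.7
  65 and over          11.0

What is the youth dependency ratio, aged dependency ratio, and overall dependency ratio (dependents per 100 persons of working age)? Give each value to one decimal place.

Youth dependency ratio = 16.2 / 65.7 × 100 = 24.7
Old-age dependency ratio = 11.0 / 65.7 × 100 = 16.7
Total dependency ratio = (16.2 + 11.0) / 65.7 × 100 = 27.2 / 65.7 × 100 = 41.4

Youth dependency ratio: 24.7
Old-age dependency ratio: 16.7
Total dependency ratio: 41.4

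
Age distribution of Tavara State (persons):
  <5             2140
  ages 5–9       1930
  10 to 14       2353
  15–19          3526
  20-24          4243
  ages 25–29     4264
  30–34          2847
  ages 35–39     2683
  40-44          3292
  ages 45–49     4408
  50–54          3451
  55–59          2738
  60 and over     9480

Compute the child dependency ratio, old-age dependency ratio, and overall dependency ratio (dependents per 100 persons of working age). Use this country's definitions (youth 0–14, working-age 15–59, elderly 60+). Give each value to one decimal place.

0–14: 2140 + 1930 + 2353 = 6423
15–59: 3526 + 4243 + 4264 + 2847 + 2683 + 3292 + 4408 + 3451 + 2738 = 31452
60+: 9480
Youth dependency ratio = 6423 / 31452 × 100 = 20.4
Old-age dependency ratio = 9480 / 31452 × 100 = 30.1
Total dependency ratio = (6423 + 9480) / 31452 × 100 = 15903 / 31452 × 100 = 50.6

Youth dependency ratio: 20.4
Old-age dependency ratio: 30.1
Total dependency ratio: 50.6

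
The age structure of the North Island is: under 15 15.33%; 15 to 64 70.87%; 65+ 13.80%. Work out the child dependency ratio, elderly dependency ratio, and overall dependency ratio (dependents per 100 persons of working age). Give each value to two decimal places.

Youth dependency ratio: 21.63
Old-age dependency ratio: 19.47
Total dependency ratio: 41.10

Youth dependency ratio = 15.33 / 70.87 × 100 = 21.63
Old-age dependency ratio = 13.80 / 70.87 × 100 = 19.47
Total dependency ratio = (15.33 + 13.80) / 70.87 × 100 = 29.13 / 70.87 × 100 = 41.10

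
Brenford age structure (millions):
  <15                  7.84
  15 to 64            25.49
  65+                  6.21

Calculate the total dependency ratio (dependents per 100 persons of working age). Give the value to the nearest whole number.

Total dependency ratio = (7.84 + 6.21) / 25.49 × 100 = 14.05 / 25.49 × 100 = 55

Total dependency ratio: 55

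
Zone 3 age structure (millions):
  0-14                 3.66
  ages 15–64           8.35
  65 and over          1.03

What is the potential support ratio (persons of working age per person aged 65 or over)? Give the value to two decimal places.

Potential support ratio = 8.35 / 1.03 = 8.11

Potential support ratio: 8.11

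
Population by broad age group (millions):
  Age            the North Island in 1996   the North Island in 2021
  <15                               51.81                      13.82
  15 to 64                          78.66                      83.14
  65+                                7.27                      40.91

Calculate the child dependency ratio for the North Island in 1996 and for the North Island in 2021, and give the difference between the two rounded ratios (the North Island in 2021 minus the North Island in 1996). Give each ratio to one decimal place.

the North Island in 1996: 51.81 / 78.66 × 100 = 65.9
the North Island in 2021: 13.82 / 83.14 × 100 = 16.6

the North Island in 1996: 65.9
the North Island in 2021: 16.6
Difference: -49.3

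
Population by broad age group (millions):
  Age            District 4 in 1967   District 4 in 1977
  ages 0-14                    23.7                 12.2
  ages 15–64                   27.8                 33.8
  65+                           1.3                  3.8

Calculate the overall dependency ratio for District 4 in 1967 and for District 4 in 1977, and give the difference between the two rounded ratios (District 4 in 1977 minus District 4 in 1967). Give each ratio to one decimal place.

District 4 in 1967: 89.9
District 4 in 1977: 47.3
Difference: -42.6

District 4 in 1967: (23.7 + 1.3) / 27.8 × 100 = 25.0 / 27.8 × 100 = 89.9
District 4 in 1977: (12.2 + 3.8) / 33.8 × 100 = 16.0 / 33.8 × 100 = 47.3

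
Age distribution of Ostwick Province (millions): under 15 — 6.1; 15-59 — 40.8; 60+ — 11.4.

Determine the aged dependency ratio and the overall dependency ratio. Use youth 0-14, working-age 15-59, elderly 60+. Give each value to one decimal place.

Old-age dependency ratio: 27.9
Total dependency ratio: 42.9

Old-age dependency ratio = 11.4 / 40.8 × 100 = 27.9
Total dependency ratio = (6.1 + 11.4) / 40.8 × 100 = 17.5 / 40.8 × 100 = 42.9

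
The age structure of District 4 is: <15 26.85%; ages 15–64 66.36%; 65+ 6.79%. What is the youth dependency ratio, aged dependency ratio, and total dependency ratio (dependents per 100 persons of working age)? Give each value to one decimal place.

Youth dependency ratio: 40.5
Old-age dependency ratio: 10.2
Total dependency ratio: 50.7

Youth dependency ratio = 26.85 / 66.36 × 100 = 40.5
Old-age dependency ratio = 6.79 / 66.36 × 100 = 10.2
Total dependency ratio = (26.85 + 6.79) / 66.36 × 100 = 33.64 / 66.36 × 100 = 50.7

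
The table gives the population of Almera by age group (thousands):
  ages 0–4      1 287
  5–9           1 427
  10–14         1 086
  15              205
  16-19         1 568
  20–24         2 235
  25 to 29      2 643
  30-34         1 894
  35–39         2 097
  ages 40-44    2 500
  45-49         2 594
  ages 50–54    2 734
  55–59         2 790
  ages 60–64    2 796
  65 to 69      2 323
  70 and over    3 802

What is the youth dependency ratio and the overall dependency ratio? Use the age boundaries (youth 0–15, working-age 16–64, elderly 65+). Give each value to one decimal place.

0–15: 1 287 + 1 427 + 1 086 + 205 = 4 005
16–64: 1 568 + 2 235 + 2 643 + 1 894 + 2 097 + 2 500 + 2 594 + 2 734 + 2 790 + 2 796 = 23 851
65+: 2 323 + 3 802 = 6 125
Youth dependency ratio = 4 005 / 23 851 × 100 = 16.8
Total dependency ratio = (4 005 + 6 125) / 23 851 × 100 = 10 130 / 23 851 × 100 = 42.5

Youth dependency ratio: 16.8
Total dependency ratio: 42.5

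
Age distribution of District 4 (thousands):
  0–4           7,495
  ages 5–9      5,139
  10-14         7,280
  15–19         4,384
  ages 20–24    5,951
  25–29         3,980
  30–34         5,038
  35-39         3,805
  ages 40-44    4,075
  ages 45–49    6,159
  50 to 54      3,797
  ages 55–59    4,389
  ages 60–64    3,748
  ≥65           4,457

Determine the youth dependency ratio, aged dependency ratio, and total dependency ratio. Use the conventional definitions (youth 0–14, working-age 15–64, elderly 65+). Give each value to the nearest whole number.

Youth dependency ratio: 44
Old-age dependency ratio: 10
Total dependency ratio: 54

0–14: 7,495 + 5,139 + 7,280 = 19,914
15–64: 4,384 + 5,951 + 3,980 + 5,038 + 3,805 + 4,075 + 6,159 + 3,797 + 4,389 + 3,748 = 45,326
65+: 4,457
Youth dependency ratio = 19,914 / 45,326 × 100 = 44
Old-age dependency ratio = 4,457 / 45,326 × 100 = 10
Total dependency ratio = (19,914 + 4,457) / 45,326 × 100 = 24,371 / 45,326 × 100 = 54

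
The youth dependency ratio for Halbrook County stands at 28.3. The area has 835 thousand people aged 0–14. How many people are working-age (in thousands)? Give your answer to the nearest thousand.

Working-age: 2 951

Youth dependency ratio = youth / working-age × 100
28.3 = 835 / W × 100
⇒ 2 951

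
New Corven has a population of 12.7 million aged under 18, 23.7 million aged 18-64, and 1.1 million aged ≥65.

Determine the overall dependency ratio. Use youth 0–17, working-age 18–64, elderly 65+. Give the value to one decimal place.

Total dependency ratio: 58.2

Total dependency ratio = (12.7 + 1.1) / 23.7 × 100 = 13.8 / 23.7 × 100 = 58.2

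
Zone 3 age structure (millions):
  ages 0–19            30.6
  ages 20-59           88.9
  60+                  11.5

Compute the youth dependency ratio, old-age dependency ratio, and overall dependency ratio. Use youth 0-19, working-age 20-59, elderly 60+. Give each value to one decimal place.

Youth dependency ratio = 30.6 / 88.9 × 100 = 34.4
Old-age dependency ratio = 11.5 / 88.9 × 100 = 12.9
Total dependency ratio = (30.6 + 11.5) / 88.9 × 100 = 42.1 / 88.9 × 100 = 47.4

Youth dependency ratio: 34.4
Old-age dependency ratio: 12.9
Total dependency ratio: 47.4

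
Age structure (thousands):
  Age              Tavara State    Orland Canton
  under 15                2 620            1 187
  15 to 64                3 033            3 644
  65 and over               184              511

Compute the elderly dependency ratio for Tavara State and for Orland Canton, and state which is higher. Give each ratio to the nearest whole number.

Tavara State: 184 / 3 033 × 100 = 6
Orland Canton: 511 / 3 644 × 100 = 14

Tavara State: 6
Orland Canton: 14
Higher: Orland Canton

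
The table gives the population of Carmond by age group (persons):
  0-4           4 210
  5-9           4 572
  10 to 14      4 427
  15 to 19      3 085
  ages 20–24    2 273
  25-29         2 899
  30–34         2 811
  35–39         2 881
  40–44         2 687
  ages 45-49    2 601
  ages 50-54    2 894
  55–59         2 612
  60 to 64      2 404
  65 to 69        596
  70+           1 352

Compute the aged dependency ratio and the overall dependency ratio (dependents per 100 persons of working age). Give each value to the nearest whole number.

0–14: 4 210 + 4 572 + 4 427 = 13 209
15–64: 3 085 + 2 273 + 2 899 + 2 811 + 2 881 + 2 687 + 2 601 + 2 894 + 2 612 + 2 404 = 27 147
65+: 596 + 1 352 = 1 948
Old-age dependency ratio = 1 948 / 27 147 × 100 = 7
Total dependency ratio = (13 209 + 1 948) / 27 147 × 100 = 15 157 / 27 147 × 100 = 56

Old-age dependency ratio: 7
Total dependency ratio: 56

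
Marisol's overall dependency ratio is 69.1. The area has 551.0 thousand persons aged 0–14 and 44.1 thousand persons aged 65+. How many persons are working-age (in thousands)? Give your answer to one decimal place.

Total dependency ratio = (youth + elderly) / working-age × 100
69.1 = (551.0 + 44.1) / W × 100
⇒ 861.2

Working-age: 861.2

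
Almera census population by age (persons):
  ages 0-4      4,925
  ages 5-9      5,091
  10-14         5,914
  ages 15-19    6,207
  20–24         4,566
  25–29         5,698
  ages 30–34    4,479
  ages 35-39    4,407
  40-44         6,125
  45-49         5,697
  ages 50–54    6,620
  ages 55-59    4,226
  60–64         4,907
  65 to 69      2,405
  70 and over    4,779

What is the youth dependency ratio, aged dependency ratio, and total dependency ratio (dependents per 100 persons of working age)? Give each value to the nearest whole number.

Youth dependency ratio: 30
Old-age dependency ratio: 14
Total dependency ratio: 44

0–14: 4,925 + 5,091 + 5,914 = 15,930
15–64: 6,207 + 4,566 + 5,698 + 4,479 + 4,407 + 6,125 + 5,697 + 6,620 + 4,226 + 4,907 = 52,932
65+: 2,405 + 4,779 = 7,184
Youth dependency ratio = 15,930 / 52,932 × 100 = 30
Old-age dependency ratio = 7,184 / 52,932 × 100 = 14
Total dependency ratio = (15,930 + 7,184) / 52,932 × 100 = 23,114 / 52,932 × 100 = 44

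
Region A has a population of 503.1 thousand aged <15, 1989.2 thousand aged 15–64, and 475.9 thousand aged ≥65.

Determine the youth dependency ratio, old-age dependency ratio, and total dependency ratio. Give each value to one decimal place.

Youth dependency ratio = 503.1 / 1989.2 × 100 = 25.3
Old-age dependency ratio = 475.9 / 1989.2 × 100 = 23.9
Total dependency ratio = (503.1 + 475.9) / 1989.2 × 100 = 979.0 / 1989.2 × 100 = 49.2

Youth dependency ratio: 25.3
Old-age dependency ratio: 23.9
Total dependency ratio: 49.2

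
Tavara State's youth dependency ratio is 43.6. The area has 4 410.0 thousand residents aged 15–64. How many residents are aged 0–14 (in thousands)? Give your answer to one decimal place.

Aged 0–14: 1 922.8

Youth dependency ratio = youth / working-age × 100
43.6 = Y / 4 410.0 × 100
⇒ 1 922.8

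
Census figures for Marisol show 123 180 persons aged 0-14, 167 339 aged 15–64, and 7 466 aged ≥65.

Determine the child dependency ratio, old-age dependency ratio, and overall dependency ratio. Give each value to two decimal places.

Youth dependency ratio = 123 180 / 167 339 × 100 = 73.61
Old-age dependency ratio = 7 466 / 167 339 × 100 = 4.46
Total dependency ratio = (123 180 + 7 466) / 167 339 × 100 = 130 646 / 167 339 × 100 = 78.07

Youth dependency ratio: 73.61
Old-age dependency ratio: 4.46
Total dependency ratio: 78.07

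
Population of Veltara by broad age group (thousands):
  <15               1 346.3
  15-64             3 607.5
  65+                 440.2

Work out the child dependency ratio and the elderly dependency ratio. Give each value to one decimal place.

Youth dependency ratio = 1 346.3 / 3 607.5 × 100 = 37.3
Old-age dependency ratio = 440.2 / 3 607.5 × 100 = 12.2

Youth dependency ratio: 37.3
Old-age dependency ratio: 12.2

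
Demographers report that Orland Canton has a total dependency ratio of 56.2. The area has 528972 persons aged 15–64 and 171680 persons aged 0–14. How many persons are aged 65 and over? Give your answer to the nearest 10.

Total dependency ratio = (youth + elderly) / working-age × 100
56.2 = (171680 + E) / 528972 × 100
⇒ 125600

Aged 65 and over: 125600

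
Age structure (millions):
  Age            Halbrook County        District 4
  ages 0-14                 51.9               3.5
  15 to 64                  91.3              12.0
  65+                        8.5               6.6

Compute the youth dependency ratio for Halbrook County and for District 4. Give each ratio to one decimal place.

Halbrook County: 56.8
District 4: 29.2

Halbrook County: 51.9 / 91.3 × 100 = 56.8
District 4: 3.5 / 12.0 × 100 = 29.2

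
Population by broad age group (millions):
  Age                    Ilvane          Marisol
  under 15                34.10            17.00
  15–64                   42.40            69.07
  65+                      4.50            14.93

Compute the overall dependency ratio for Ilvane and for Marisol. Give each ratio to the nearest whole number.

Ilvane: 91
Marisol: 46

Ilvane: (34.10 + 4.50) / 42.40 × 100 = 38.60 / 42.40 × 100 = 91
Marisol: (17.00 + 14.93) / 69.07 × 100 = 31.93 / 69.07 × 100 = 46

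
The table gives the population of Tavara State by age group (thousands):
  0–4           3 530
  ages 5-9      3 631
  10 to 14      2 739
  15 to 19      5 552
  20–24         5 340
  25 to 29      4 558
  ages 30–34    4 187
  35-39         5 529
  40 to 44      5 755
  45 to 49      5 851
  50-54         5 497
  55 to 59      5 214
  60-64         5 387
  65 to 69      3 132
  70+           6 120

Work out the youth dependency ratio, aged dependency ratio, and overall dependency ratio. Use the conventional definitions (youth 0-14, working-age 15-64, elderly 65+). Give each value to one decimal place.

Youth dependency ratio: 18.7
Old-age dependency ratio: 17.5
Total dependency ratio: 36.2

0–14: 3 530 + 3 631 + 2 739 = 9 900
15–64: 5 552 + 5 340 + 4 558 + 4 187 + 5 529 + 5 755 + 5 851 + 5 497 + 5 214 + 5 387 = 52 870
65+: 3 132 + 6 120 = 9 252
Youth dependency ratio = 9 900 / 52 870 × 100 = 18.7
Old-age dependency ratio = 9 252 / 52 870 × 100 = 17.5
Total dependency ratio = (9 900 + 9 252) / 52 870 × 100 = 19 152 / 52 870 × 100 = 36.2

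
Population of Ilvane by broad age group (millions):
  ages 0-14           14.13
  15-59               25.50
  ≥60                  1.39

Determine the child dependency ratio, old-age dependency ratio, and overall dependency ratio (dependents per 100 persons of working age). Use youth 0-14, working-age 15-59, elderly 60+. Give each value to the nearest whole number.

Youth dependency ratio: 55
Old-age dependency ratio: 5
Total dependency ratio: 61

Youth dependency ratio = 14.13 / 25.50 × 100 = 55
Old-age dependency ratio = 1.39 / 25.50 × 100 = 5
Total dependency ratio = (14.13 + 1.39) / 25.50 × 100 = 15.52 / 25.50 × 100 = 61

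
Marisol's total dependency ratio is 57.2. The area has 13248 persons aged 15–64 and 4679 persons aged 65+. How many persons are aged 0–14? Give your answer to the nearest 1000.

Aged 0–14: 3000

Total dependency ratio = (youth + elderly) / working-age × 100
57.2 = (Y + 4679) / 13248 × 100
⇒ 3000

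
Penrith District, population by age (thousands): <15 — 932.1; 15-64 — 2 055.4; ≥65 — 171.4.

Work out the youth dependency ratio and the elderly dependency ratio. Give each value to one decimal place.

Youth dependency ratio: 45.3
Old-age dependency ratio: 8.3

Youth dependency ratio = 932.1 / 2 055.4 × 100 = 45.3
Old-age dependency ratio = 171.4 / 2 055.4 × 100 = 8.3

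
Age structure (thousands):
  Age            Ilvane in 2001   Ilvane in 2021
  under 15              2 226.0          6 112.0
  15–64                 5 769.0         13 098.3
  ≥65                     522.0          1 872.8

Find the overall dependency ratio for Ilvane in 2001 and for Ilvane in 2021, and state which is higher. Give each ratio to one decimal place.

Ilvane in 2001: (2 226.0 + 522.0) / 5 769.0 × 100 = 2 748.0 / 5 769.0 × 100 = 47.6
Ilvane in 2021: (6 112.0 + 1 872.8) / 13 098.3 × 100 = 7 984.8 / 13 098.3 × 100 = 61.0

Ilvane in 2001: 47.6
Ilvane in 2021: 61.0
Higher: Ilvane in 2021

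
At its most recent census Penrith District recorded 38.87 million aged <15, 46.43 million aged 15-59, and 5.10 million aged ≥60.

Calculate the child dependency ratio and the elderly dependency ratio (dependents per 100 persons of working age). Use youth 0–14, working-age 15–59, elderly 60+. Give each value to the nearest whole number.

Youth dependency ratio = 38.87 / 46.43 × 100 = 84
Old-age dependency ratio = 5.10 / 46.43 × 100 = 11

Youth dependency ratio: 84
Old-age dependency ratio: 11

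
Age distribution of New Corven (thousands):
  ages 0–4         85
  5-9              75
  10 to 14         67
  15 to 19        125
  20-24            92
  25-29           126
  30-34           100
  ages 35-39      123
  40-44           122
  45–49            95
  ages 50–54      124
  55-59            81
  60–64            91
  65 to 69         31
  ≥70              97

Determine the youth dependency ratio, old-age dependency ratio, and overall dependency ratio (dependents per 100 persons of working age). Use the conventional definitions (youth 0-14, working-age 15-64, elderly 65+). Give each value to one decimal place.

Youth dependency ratio: 21.0
Old-age dependency ratio: 11.9
Total dependency ratio: 32.9

0–14: 85 + 75 + 67 = 227
15–64: 125 + 92 + 126 + 100 + 123 + 122 + 95 + 124 + 81 + 91 = 1,079
65+: 31 + 97 = 128
Youth dependency ratio = 227 / 1,079 × 100 = 21.0
Old-age dependency ratio = 128 / 1,079 × 100 = 11.9
Total dependency ratio = (227 + 128) / 1,079 × 100 = 355 / 1,079 × 100 = 32.9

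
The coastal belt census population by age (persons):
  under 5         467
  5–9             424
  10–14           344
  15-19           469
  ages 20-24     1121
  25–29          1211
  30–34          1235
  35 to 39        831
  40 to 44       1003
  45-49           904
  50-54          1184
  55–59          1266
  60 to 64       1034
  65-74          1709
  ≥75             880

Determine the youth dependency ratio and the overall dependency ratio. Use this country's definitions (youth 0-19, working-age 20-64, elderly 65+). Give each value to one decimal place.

0–19: 467 + 424 + 344 + 469 = 1704
20–64: 1121 + 1211 + 1235 + 831 + 1003 + 904 + 1184 + 1266 + 1034 = 9789
65+: 1709 + 880 = 2589
Youth dependency ratio = 1704 / 9789 × 100 = 17.4
Total dependency ratio = (1704 + 2589) / 9789 × 100 = 4293 / 9789 × 100 = 43.9

Youth dependency ratio: 17.4
Total dependency ratio: 43.9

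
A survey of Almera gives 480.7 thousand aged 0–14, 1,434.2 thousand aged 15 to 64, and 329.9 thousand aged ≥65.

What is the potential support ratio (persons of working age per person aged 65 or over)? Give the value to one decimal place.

Potential support ratio: 4.3

Potential support ratio = 1,434.2 / 329.9 = 4.3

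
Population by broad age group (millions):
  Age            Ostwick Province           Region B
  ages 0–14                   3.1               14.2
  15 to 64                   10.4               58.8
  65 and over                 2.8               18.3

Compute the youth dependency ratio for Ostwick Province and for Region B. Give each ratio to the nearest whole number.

Ostwick Province: 3.1 / 10.4 × 100 = 30
Region B: 14.2 / 58.8 × 100 = 24

Ostwick Province: 30
Region B: 24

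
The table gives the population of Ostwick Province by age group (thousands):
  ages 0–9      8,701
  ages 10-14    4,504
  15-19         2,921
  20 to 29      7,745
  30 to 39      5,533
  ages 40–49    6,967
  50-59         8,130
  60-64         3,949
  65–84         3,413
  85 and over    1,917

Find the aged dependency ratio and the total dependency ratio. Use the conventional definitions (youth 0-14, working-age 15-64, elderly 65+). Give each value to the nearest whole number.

0–14: 8,701 + 4,504 = 13,205
15–64: 2,921 + 7,745 + 5,533 + 6,967 + 8,130 + 3,949 = 35,245
65+: 3,413 + 1,917 = 5,330
Old-age dependency ratio = 5,330 / 35,245 × 100 = 15
Total dependency ratio = (13,205 + 5,330) / 35,245 × 100 = 18,535 / 35,245 × 100 = 53

Old-age dependency ratio: 15
Total dependency ratio: 53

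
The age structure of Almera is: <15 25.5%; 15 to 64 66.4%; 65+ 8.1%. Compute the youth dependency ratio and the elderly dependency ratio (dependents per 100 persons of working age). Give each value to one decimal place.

Youth dependency ratio = 25.5 / 66.4 × 100 = 38.4
Old-age dependency ratio = 8.1 / 66.4 × 100 = 12.2

Youth dependency ratio: 38.4
Old-age dependency ratio: 12.2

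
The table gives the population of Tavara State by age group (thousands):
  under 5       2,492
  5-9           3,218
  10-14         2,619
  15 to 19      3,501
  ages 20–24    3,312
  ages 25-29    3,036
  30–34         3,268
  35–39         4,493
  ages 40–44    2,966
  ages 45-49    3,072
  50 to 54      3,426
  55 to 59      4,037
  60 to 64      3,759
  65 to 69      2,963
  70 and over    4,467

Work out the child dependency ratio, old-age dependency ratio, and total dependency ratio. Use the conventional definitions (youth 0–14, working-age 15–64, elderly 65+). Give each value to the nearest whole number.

0–14: 2,492 + 3,218 + 2,619 = 8,329
15–64: 3,501 + 3,312 + 3,036 + 3,268 + 4,493 + 2,966 + 3,072 + 3,426 + 4,037 + 3,759 = 34,870
65+: 2,963 + 4,467 = 7,430
Youth dependency ratio = 8,329 / 34,870 × 100 = 24
Old-age dependency ratio = 7,430 / 34,870 × 100 = 21
Total dependency ratio = (8,329 + 7,430) / 34,870 × 100 = 15,759 / 34,870 × 100 = 45

Youth dependency ratio: 24
Old-age dependency ratio: 21
Total dependency ratio: 45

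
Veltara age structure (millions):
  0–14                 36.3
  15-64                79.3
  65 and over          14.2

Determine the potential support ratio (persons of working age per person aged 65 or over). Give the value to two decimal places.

Potential support ratio: 5.58

Potential support ratio = 79.3 / 14.2 = 5.58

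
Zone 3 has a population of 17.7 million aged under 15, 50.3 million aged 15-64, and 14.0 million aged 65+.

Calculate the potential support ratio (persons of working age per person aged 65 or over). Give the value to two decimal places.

Potential support ratio: 3.59

Potential support ratio = 50.3 / 14.0 = 3.59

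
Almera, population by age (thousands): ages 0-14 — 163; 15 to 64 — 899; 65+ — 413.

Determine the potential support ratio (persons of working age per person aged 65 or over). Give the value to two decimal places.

Potential support ratio: 2.18

Potential support ratio = 899 / 413 = 2.18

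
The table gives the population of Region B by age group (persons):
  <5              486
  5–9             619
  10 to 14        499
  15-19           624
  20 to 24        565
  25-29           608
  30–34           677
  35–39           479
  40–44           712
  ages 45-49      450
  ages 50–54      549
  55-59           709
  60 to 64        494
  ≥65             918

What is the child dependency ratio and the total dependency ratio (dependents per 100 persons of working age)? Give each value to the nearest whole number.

0–14: 486 + 619 + 499 = 1 604
15–64: 624 + 565 + 608 + 677 + 479 + 712 + 450 + 549 + 709 + 494 = 5 867
65+: 918
Youth dependency ratio = 1 604 / 5 867 × 100 = 27
Total dependency ratio = (1 604 + 918) / 5 867 × 100 = 2 522 / 5 867 × 100 = 43

Youth dependency ratio: 27
Total dependency ratio: 43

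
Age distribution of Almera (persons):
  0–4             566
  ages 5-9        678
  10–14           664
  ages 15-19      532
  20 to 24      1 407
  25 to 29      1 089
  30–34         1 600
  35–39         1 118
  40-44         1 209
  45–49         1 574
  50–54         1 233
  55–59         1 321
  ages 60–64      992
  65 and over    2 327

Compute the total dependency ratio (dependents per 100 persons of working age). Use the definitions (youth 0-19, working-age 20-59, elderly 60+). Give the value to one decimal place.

Total dependency ratio: 54.6

0–19: 566 + 678 + 664 + 532 = 2 440
20–59: 1 407 + 1 089 + 1 600 + 1 118 + 1 209 + 1 574 + 1 233 + 1 321 = 10 551
60+: 992 + 2 327 = 3 319
Total dependency ratio = (2 440 + 3 319) / 10 551 × 100 = 5 759 / 10 551 × 100 = 54.6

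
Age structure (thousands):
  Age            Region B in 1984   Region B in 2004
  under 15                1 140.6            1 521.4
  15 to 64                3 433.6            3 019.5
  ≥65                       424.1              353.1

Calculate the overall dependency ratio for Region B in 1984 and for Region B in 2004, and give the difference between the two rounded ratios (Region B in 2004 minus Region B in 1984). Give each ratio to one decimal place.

Region B in 1984: 45.6
Region B in 2004: 62.1
Difference: +16.5

Region B in 1984: (1 140.6 + 424.1) / 3 433.6 × 100 = 1 564.7 / 3 433.6 × 100 = 45.6
Region B in 2004: (1 521.4 + 353.1) / 3 019.5 × 100 = 1 874.5 / 3 019.5 × 100 = 62.1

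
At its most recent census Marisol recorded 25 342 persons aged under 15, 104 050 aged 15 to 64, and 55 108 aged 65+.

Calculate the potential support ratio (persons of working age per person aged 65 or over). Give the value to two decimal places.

Potential support ratio = 104 050 / 55 108 = 1.89

Potential support ratio: 1.89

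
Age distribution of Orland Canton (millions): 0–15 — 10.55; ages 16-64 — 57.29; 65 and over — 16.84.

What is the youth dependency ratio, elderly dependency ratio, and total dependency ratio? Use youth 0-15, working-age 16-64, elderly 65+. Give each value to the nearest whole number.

Youth dependency ratio = 10.55 / 57.29 × 100 = 18
Old-age dependency ratio = 16.84 / 57.29 × 100 = 29
Total dependency ratio = (10.55 + 16.84) / 57.29 × 100 = 27.39 / 57.29 × 100 = 48

Youth dependency ratio: 18
Old-age dependency ratio: 29
Total dependency ratio: 48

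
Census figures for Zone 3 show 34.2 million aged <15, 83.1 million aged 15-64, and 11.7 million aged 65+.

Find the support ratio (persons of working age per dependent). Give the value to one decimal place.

Support ratio = 83.1 / (34.2 + 11.7) = 83.1 / 45.9 = 1.8

Support ratio: 1.8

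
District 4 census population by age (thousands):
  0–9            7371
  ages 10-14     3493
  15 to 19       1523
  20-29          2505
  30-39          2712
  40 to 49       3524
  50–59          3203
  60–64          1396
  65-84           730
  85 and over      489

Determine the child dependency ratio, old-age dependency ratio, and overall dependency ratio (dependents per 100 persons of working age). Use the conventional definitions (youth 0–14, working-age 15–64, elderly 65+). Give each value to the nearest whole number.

0–14: 7371 + 3493 = 10864
15–64: 1523 + 2505 + 2712 + 3524 + 3203 + 1396 = 14863
65+: 730 + 489 = 1219
Youth dependency ratio = 10864 / 14863 × 100 = 73
Old-age dependency ratio = 1219 / 14863 × 100 = 8
Total dependency ratio = (10864 + 1219) / 14863 × 100 = 12083 / 14863 × 100 = 81

Youth dependency ratio: 73
Old-age dependency ratio: 8
Total dependency ratio: 81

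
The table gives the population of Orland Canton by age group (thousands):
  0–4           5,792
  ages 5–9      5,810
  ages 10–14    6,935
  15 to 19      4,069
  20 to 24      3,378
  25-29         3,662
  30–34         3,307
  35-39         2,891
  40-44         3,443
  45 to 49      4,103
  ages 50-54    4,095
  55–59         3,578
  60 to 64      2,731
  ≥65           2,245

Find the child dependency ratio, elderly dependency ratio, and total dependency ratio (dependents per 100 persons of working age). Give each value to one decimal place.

Youth dependency ratio: 52.6
Old-age dependency ratio: 6.4
Total dependency ratio: 58.9

0–14: 5,792 + 5,810 + 6,935 = 18,537
15–64: 4,069 + 3,378 + 3,662 + 3,307 + 2,891 + 3,443 + 4,103 + 4,095 + 3,578 + 2,731 = 35,257
65+: 2,245
Youth dependency ratio = 18,537 / 35,257 × 100 = 52.6
Old-age dependency ratio = 2,245 / 35,257 × 100 = 6.4
Total dependency ratio = (18,537 + 2,245) / 35,257 × 100 = 20,782 / 35,257 × 100 = 58.9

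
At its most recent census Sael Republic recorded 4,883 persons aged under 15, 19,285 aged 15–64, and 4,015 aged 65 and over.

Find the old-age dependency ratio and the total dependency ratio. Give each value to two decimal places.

Old-age dependency ratio: 20.82
Total dependency ratio: 46.14

Old-age dependency ratio = 4,015 / 19,285 × 100 = 20.82
Total dependency ratio = (4,883 + 4,015) / 19,285 × 100 = 8,898 / 19,285 × 100 = 46.14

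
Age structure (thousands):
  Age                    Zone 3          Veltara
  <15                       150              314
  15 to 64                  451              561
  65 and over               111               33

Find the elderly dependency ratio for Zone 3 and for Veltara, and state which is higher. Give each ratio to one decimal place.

Zone 3: 24.6
Veltara: 5.9
Higher: Zone 3

Zone 3: 111 / 451 × 100 = 24.6
Veltara: 33 / 561 × 100 = 5.9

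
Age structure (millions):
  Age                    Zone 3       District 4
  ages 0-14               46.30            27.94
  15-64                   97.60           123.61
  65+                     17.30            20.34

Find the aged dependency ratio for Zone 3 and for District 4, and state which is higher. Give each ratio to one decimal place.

Zone 3: 17.30 / 97.60 × 100 = 17.7
District 4: 20.34 / 123.61 × 100 = 16.5

Zone 3: 17.7
District 4: 16.5
Higher: Zone 3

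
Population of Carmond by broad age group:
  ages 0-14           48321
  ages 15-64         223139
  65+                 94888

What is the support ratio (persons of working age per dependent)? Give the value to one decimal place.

Support ratio: 1.6

Support ratio = 223139 / (48321 + 94888) = 223139 / 143209 = 1.6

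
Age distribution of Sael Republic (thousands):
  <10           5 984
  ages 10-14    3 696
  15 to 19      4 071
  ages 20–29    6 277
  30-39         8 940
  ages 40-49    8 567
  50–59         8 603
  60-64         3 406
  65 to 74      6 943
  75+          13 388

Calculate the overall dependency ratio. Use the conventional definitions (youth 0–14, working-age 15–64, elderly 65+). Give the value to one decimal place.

0–14: 5 984 + 3 696 = 9 680
15–64: 4 071 + 6 277 + 8 940 + 8 567 + 8 603 + 3 406 = 39 864
65+: 6 943 + 13 388 = 20 331
Total dependency ratio = (9 680 + 20 331) / 39 864 × 100 = 30 011 / 39 864 × 100 = 75.3

Total dependency ratio: 75.3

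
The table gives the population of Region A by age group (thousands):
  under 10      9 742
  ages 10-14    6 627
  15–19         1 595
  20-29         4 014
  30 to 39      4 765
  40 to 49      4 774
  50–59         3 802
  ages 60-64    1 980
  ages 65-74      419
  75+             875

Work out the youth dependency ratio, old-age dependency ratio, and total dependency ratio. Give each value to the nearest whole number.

0–14: 9 742 + 6 627 = 16 369
15–64: 1 595 + 4 014 + 4 765 + 4 774 + 3 802 + 1 980 = 20 930
65+: 419 + 875 = 1 294
Youth dependency ratio = 16 369 / 20 930 × 100 = 78
Old-age dependency ratio = 1 294 / 20 930 × 100 = 6
Total dependency ratio = (16 369 + 1 294) / 20 930 × 100 = 17 663 / 20 930 × 100 = 84

Youth dependency ratio: 78
Old-age dependency ratio: 6
Total dependency ratio: 84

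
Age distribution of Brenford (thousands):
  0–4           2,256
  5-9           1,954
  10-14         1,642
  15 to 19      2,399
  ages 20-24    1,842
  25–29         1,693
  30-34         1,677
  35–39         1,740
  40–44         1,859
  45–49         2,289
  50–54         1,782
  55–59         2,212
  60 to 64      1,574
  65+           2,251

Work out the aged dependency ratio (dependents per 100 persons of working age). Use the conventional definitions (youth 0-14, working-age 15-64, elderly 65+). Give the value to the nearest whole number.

Old-age dependency ratio: 12

0–14: 2,256 + 1,954 + 1,642 = 5,852
15–64: 2,399 + 1,842 + 1,693 + 1,677 + 1,740 + 1,859 + 2,289 + 1,782 + 2,212 + 1,574 = 19,067
65+: 2,251
Old-age dependency ratio = 2,251 / 19,067 × 100 = 12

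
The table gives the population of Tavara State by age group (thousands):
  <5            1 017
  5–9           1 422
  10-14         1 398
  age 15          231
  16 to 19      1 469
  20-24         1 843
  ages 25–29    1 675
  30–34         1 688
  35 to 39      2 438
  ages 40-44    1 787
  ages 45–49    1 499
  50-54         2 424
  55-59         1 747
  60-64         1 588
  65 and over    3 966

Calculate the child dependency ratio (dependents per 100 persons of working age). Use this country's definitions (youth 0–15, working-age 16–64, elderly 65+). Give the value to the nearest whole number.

Youth dependency ratio: 22

0–15: 1 017 + 1 422 + 1 398 + 231 = 4 068
16–64: 1 469 + 1 843 + 1 675 + 1 688 + 2 438 + 1 787 + 1 499 + 2 424 + 1 747 + 1 588 = 18 158
65+: 3 966
Youth dependency ratio = 4 068 / 18 158 × 100 = 22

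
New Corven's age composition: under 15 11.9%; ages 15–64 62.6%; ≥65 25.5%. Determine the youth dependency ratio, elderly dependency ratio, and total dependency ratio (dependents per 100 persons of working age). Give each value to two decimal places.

Youth dependency ratio: 19.01
Old-age dependency ratio: 40.73
Total dependency ratio: 59.74

Youth dependency ratio = 11.9 / 62.6 × 100 = 19.01
Old-age dependency ratio = 25.5 / 62.6 × 100 = 40.73
Total dependency ratio = (11.9 + 25.5) / 62.6 × 100 = 37.4 / 62.6 × 100 = 59.74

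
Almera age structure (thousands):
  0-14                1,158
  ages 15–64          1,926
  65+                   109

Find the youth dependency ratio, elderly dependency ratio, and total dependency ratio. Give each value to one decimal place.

Youth dependency ratio = 1,158 / 1,926 × 100 = 60.1
Old-age dependency ratio = 109 / 1,926 × 100 = 5.7
Total dependency ratio = (1,158 + 109) / 1,926 × 100 = 1,267 / 1,926 × 100 = 65.8

Youth dependency ratio: 60.1
Old-age dependency ratio: 5.7
Total dependency ratio: 65.8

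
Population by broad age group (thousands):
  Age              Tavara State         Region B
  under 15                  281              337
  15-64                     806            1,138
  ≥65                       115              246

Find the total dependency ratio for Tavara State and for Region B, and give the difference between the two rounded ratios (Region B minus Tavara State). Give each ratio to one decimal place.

Tavara State: 49.1
Region B: 51.2
Difference: +2.1

Tavara State: (281 + 115) / 806 × 100 = 396 / 806 × 100 = 49.1
Region B: (337 + 246) / 1,138 × 100 = 583 / 1,138 × 100 = 51.2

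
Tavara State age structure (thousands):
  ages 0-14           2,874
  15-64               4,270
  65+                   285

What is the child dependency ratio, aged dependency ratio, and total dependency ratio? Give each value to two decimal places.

Youth dependency ratio = 2,874 / 4,270 × 100 = 67.31
Old-age dependency ratio = 285 / 4,270 × 100 = 6.67
Total dependency ratio = (2,874 + 285) / 4,270 × 100 = 3,159 / 4,270 × 100 = 73.98

Youth dependency ratio: 67.31
Old-age dependency ratio: 6.67
Total dependency ratio: 73.98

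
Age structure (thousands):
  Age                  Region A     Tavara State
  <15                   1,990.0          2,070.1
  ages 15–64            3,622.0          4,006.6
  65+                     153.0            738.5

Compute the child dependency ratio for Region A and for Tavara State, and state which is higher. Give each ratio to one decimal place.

Region A: 1,990.0 / 3,622.0 × 100 = 54.9
Tavara State: 2,070.1 / 4,006.6 × 100 = 51.7

Region A: 54.9
Tavara State: 51.7
Higher: Region A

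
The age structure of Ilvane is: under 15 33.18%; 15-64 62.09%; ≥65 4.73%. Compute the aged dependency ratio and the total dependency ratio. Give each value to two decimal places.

Old-age dependency ratio: 7.62
Total dependency ratio: 61.06

Old-age dependency ratio = 4.73 / 62.09 × 100 = 7.62
Total dependency ratio = (33.18 + 4.73) / 62.09 × 100 = 37.91 / 62.09 × 100 = 61.06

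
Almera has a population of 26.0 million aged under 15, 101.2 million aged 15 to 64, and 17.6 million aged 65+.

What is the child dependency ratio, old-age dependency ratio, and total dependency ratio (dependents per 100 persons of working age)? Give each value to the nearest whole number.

Youth dependency ratio = 26.0 / 101.2 × 100 = 26
Old-age dependency ratio = 17.6 / 101.2 × 100 = 17
Total dependency ratio = (26.0 + 17.6) / 101.2 × 100 = 43.6 / 101.2 × 100 = 43

Youth dependency ratio: 26
Old-age dependency ratio: 17
Total dependency ratio: 43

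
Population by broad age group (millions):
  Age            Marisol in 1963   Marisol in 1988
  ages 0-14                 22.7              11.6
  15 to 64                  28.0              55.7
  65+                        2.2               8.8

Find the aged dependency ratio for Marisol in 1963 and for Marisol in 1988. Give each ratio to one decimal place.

Marisol in 1963: 7.9
Marisol in 1988: 15.8

Marisol in 1963: 2.2 / 28.0 × 100 = 7.9
Marisol in 1988: 8.8 / 55.7 × 100 = 15.8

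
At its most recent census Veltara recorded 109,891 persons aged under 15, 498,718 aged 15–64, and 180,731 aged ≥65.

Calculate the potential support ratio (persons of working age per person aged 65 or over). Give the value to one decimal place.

Potential support ratio = 498,718 / 180,731 = 2.8

Potential support ratio: 2.8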